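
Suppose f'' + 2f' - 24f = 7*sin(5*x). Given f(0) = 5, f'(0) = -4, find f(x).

f = -343*sin(5*x)/2501 - 70*cos(5*x)/2501 + 1101*exp(4*x)/410 + 1429*exp(-6*x)/610

Characteristic equation r² + 2r - 24 = 0 factors as (r - 4)(r + 6) = 0, so r = 4, -6.
Hence f_h = C1*exp(4*x) + C2*exp(-6*x).
Try f_p = A*cos(5*x) + B*sin(5*x). Substituting and equating the coefficients of cos(5x) and sin(5x) gives A = -70/2501, B = -343/2501, so f_p = -343*sin(5*x)/2501 - 70*cos(5*x)/2501.
General solution: f = -343*sin(5*x)/2501 - 70*cos(5*x)/2501 + C1*exp(4*x) + C2*exp(-6*x).
Apply the initial conditions: f(0) = -70/2501 + C1 + C2 = 5 and f'(0) = -1715/2501 - 6*C2 + 4*C1 = -4. Solving gives C1 = 1101/410, C2 = 1429/610.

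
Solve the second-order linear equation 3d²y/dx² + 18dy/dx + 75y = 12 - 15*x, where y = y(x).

y = 26/125 - x/5 + C1*cos(4*x)*exp(-3*x) + C2*exp(-3*x)*sin(4*x)

Divide through by 3: y'' + 6y' + 25y = 4 - 5*x.
Characteristic equation r² + 6r + 25 = 0 has discriminant (6)² - 4·(25) = -64 < 0, so r = -3 ± 4i.
Hence y_h = C1*cos(4*x)*exp(-3*x) + C2*exp(-3*x)*sin(4*x).
For the particular solution try y_p = A0 + A1*x. Substituting and matching coefficients of each power of x gives A0 = 26/125, A1 = -1/5, so y_p = 26/125 - x/5.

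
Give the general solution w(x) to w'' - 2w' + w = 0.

Characteristic equation r² - 2r + 1 = 0 has discriminant (-2)² - 4·(1) = 0, so r = 1 is a repeated root.
Hence w_h = (C1 + C2*x)*exp(x).

w = C1*exp(x) + C2*x*exp(x)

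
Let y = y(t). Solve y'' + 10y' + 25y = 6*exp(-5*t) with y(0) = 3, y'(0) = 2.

y = 3*exp(-5*t) + 3*t**2*exp(-5*t) + 17*t*exp(-5*t)

Characteristic equation r² + 10r + 25 = 0 has discriminant (10)² - 4·(25) = 0, so r = -5 is a repeated root.
Hence y_h = (C1 + C2*t)*exp(-5*t).
Since exp(-5*t) solves the homogeneous equation (r = -5 is a root of multiplicity 2), multiply the trial by t^2. Try y_p = A*t^2*exp(-5*t). Substituting into the equation and dividing by exp(-5*t) gives A = 3, so y_p = 3*t^2*exp(-5*t).
General solution: y = C1*exp(-5*t) + 3*t^2*exp(-5*t) + C2*t*exp(-5*t).
Apply the initial conditions: y(0) = C1 = 3 and y'(0) = C2 - 5*C1 = 2. Solving gives C1 = 3, C2 = 17.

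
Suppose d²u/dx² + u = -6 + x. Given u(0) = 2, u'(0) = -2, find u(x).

Characteristic equation r² + 1 = 0 has discriminant (0)² - 4·(1) = -4 < 0, so r = ± i.
Hence u_h = C1*cos(x) + C2*sin(x).
For the particular solution try u_p = A0 + A1*x. Substituting and matching coefficients of each power of x gives A0 = -6, A1 = 1, so u_p = -6 + x.
General solution: u = -6 + x + C1*cos(x) + C2*sin(x).
Apply the initial conditions: u(0) = -6 + C1 = 2 and u'(0) = 1 + C2 = -2. Solving gives C1 = 8, C2 = -3.

u = -6 + x - 3*sin(x) + 8*cos(x)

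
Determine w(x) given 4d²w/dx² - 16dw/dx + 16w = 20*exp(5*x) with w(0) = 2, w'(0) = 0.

w = 5*exp(5*x)/9 + 13*exp(2*x)/9 - 17*x*exp(2*x)/3

Divide through by 4: w'' - 4w' + 4w = 5*exp(5*x).
Characteristic equation r² - 4r + 4 = 0 has discriminant (-4)² - 4·(4) = 0, so r = 2 is a repeated root.
Hence w_h = (C1 + C2*x)*exp(2*x).
Try w_p = A*exp(5*x). Substituting into the equation and dividing by exp(5*x) gives A = 5/9, so w_p = 5*exp(5*x)/9.
General solution: w = 5*exp(5*x)/9 + C1*exp(2*x) + C2*x*exp(2*x).
Apply the initial conditions: w(0) = 5/9 + C1 = 2 and w'(0) = 25/9 + C2 + 2*C1 = 0. Solving gives C1 = 13/9, C2 = -17/3.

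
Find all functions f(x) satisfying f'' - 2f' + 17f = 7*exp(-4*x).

Characteristic equation r² - 2r + 17 = 0 has discriminant (-2)² - 4·(17) = -64 < 0, so r = 1 ± 4i.
Hence f_h = C1*cos(4*x)*exp(x) + C2*exp(x)*sin(4*x).
Try f_p = A*exp(-4*x). Substituting into the equation and dividing by exp(-4*x) gives A = 7/41, so f_p = 7*exp(-4*x)/41.

f = 7*exp(-4*x)/41 + C1*cos(4*x)*exp(x) + C2*exp(x)*sin(4*x)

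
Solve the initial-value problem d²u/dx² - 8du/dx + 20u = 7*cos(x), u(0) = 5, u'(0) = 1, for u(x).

u = -56*sin(x)/425 + 133*cos(x)/425 - 7487*exp(4*x)*sin(2*x)/850 + 1992*cos(2*x)*exp(4*x)/425

Characteristic equation r² - 8r + 20 = 0 has discriminant (-8)² - 4·(20) = -16 < 0, so r = 4 ± 2i.
Hence u_h = C1*cos(2*x)*exp(4*x) + C2*exp(4*x)*sin(2*x).
Try u_p = A*cos(x) + B*sin(x). Substituting and equating the coefficients of cos(x) and sin(x) gives A = 133/425, B = -56/425, so u_p = -56*sin(x)/425 + 133*cos(x)/425.
General solution: u = -56*sin(x)/425 + 133*cos(x)/425 + C1*cos(2*x)*exp(4*x) + C2*exp(4*x)*sin(2*x).
Apply the initial conditions: u(0) = 133/425 + C1 = 5 and u'(0) = -56/425 + 2*C2 + 4*C1 = 1. Solving gives C1 = 1992/425, C2 = -7487/850.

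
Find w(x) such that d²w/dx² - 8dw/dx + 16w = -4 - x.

Characteristic equation r² - 8r + 16 = 0 has discriminant (-8)² - 4·(16) = 0, so r = 4 is a repeated root.
Hence w_h = (C1 + C2*x)*exp(4*x).
For the particular solution try w_p = A0 + A1*x. Substituting and matching coefficients of each power of x gives A0 = -9/32, A1 = -1/16, so w_p = -9/32 - x/16.

w = -9/32 - x/16 + C1*exp(4*x) + C2*x*exp(4*x)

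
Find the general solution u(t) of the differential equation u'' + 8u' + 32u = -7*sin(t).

Characteristic equation r² + 8r + 32 = 0 has discriminant (8)² - 4·(32) = -64 < 0, so r = -4 ± 4i.
Hence u_h = C1*cos(4*t)*exp(-4*t) + C2*exp(-4*t)*sin(4*t).
Try u_p = A*cos(t) + B*sin(t). Substituting and equating the coefficients of cos(t) and sin(t) gives A = 56/1025, B = -217/1025, so u_p = -217*sin(t)/1025 + 56*cos(t)/1025.

u = -217*sin(t)/1025 + 56*cos(t)/1025 + C1*cos(4*t)*exp(-4*t) + C2*exp(-4*t)*sin(4*t)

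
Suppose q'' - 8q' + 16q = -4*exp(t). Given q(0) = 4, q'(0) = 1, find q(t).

Characteristic equation r² - 8r + 16 = 0 has discriminant (-8)² - 4·(16) = 0, so r = 4 is a repeated root.
Hence q_h = (C1 + C2*t)*exp(4*t).
Try q_p = A*exp(t). Substituting into the equation and dividing by exp(t) gives A = -4/9, so q_p = -4*exp(t)/9.
General solution: q = -4*exp(t)/9 + C1*exp(4*t) + C2*t*exp(4*t).
Apply the initial conditions: q(0) = -4/9 + C1 = 4 and q'(0) = -4/9 + C2 + 4*C1 = 1. Solving gives C1 = 40/9, C2 = -49/3.

q = -4*exp(t)/9 + 40*exp(4*t)/9 - 49*t*exp(4*t)/3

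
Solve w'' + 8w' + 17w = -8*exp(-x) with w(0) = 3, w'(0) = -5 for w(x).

w = -4*exp(-x)/5 + 19*cos(x)*exp(-4*x)/5 + 47*exp(-4*x)*sin(x)/5

Characteristic equation r² + 8r + 17 = 0 has discriminant (8)² - 4·(17) = -4 < 0, so r = -4 ± i.
Hence w_h = C1*cos(x)*exp(-4*x) + C2*exp(-4*x)*sin(x).
Try w_p = A*exp(-x). Substituting into the equation and dividing by exp(-x) gives A = -4/5, so w_p = -4*exp(-x)/5.
General solution: w = -4*exp(-x)/5 + C1*cos(x)*exp(-4*x) + C2*exp(-4*x)*sin(x).
Apply the initial conditions: w(0) = -4/5 + C1 = 3 and w'(0) = 4/5 + C2 - 4*C1 = -5. Solving gives C1 = 19/5, C2 = 47/5.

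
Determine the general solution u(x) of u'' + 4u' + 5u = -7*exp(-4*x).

u = -7*exp(-4*x)/5 + C1*cos(x)*exp(-2*x) + C2*exp(-2*x)*sin(x)

Characteristic equation r² + 4r + 5 = 0 has discriminant (4)² - 4·(5) = -4 < 0, so r = -2 ± i.
Hence u_h = C1*cos(x)*exp(-2*x) + C2*exp(-2*x)*sin(x).
Try u_p = A*exp(-4*x). Substituting into the equation and dividing by exp(-4*x) gives A = -7/5, so u_p = -7*exp(-4*x)/5.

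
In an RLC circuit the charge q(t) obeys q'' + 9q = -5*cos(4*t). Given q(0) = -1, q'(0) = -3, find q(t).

q = -sin(3*t) - 12*cos(3*t)/7 + 5*cos(4*t)/7

Characteristic equation r² + 9 = 0 has discriminant (0)² - 4·(9) = -36 < 0, so r = ± 3i.
Hence q_h = C1*cos(3*t) + C2*sin(3*t).
Try q_p = A*cos(4*t) + B*sin(4*t). Substituting and equating the coefficients of cos(4t) and sin(4t) gives A = 5/7, B = 0, so q_p = 5*cos(4*t)/7.
General solution: q = 5*cos(4*t)/7 + C1*cos(3*t) + C2*sin(3*t).
Apply the initial conditions: q(0) = 5/7 + C1 = -1 and q'(0) = 3*C2 = -3. Solving gives C1 = -12/7, C2 = -1.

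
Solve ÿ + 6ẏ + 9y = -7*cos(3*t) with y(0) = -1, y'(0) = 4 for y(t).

y = -exp(-3*t) - 7*sin(3*t)/18 + 13*t*exp(-3*t)/6

Characteristic equation r² + 6r + 9 = 0 has discriminant (6)² - 4·(9) = 0, so r = -3 is a repeated root.
Hence y_h = (C1 + C2*t)*exp(-3*t).
Try y_p = A*cos(3*t) + B*sin(3*t). Substituting and equating the coefficients of cos(3t) and sin(3t) gives A = 0, B = -7/18, so y_p = -7*sin(3*t)/18.
General solution: y = -7*sin(3*t)/18 + C1*exp(-3*t) + C2*t*exp(-3*t).
Apply the initial conditions: y(0) = C1 = -1 and y'(0) = -7/6 + C2 - 3*C1 = 4. Solving gives C1 = -1, C2 = 13/6.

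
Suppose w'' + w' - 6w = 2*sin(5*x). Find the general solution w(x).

w = -31*sin(5*x)/493 - 5*cos(5*x)/493 + C1*exp(-3*x) + C2*exp(2*x)

Characteristic equation r² + r - 6 = 0 factors as (r + 3)(r - 2) = 0, so r = -3, 2.
Hence w_h = C1*exp(-3*x) + C2*exp(2*x).
Try w_p = A*cos(5*x) + B*sin(5*x). Substituting and equating the coefficients of cos(5x) and sin(5x) gives A = -5/493, B = -31/493, so w_p = -31*sin(5*x)/493 - 5*cos(5*x)/493.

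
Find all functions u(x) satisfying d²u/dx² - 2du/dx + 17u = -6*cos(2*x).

Characteristic equation r² - 2r + 17 = 0 has discriminant (-2)² - 4·(17) = -64 < 0, so r = 1 ± 4i.
Hence u_h = C1*cos(4*x)*exp(x) + C2*exp(x)*sin(4*x).
Try u_p = A*cos(2*x) + B*sin(2*x). Substituting and equating the coefficients of cos(2x) and sin(2x) gives A = -78/185, B = 24/185, so u_p = -78*cos(2*x)/185 + 24*sin(2*x)/185.

u = -78*cos(2*x)/185 + 24*sin(2*x)/185 + C1*cos(4*x)*exp(x) + C2*exp(x)*sin(4*x)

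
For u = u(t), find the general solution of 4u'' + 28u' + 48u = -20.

u = -5/12 + C1*exp(-3*t) + C2*exp(-4*t)

Divide through by 4: u'' + 7u' + 12u = -5.
Characteristic equation r² + 7r + 12 = 0 factors as (r + 3)(r + 4) = 0, so r = -3, -4.
Hence u_h = C1*exp(-3*t) + C2*exp(-4*t).
For the particular solution try u_p = A0. Substituting and matching coefficients of each power of t gives A0 = -5/12, so u_p = -5/12.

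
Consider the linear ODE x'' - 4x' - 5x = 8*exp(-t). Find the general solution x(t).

Characteristic equation r² - 4r - 5 = 0 factors as (r + 1)(r - 5) = 0, so r = -1, 5.
Hence x_h = C1*exp(-t) + C2*exp(5*t).
Since exp(-t) solves the homogeneous equation (r = -1 is a root of multiplicity 1), multiply the trial by t. Try x_p = A*t*exp(-t). Substituting into the equation and dividing by exp(-t) gives A = -4/3, so x_p = -4*t*exp(-t)/3.

x = C1*exp(-t) + C2*exp(5*t) - 4*t*exp(-t)/3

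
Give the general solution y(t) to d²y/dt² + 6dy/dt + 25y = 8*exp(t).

y = exp(t)/4 + C1*cos(4*t)*exp(-3*t) + C2*exp(-3*t)*sin(4*t)

Characteristic equation r² + 6r + 25 = 0 has discriminant (6)² - 4·(25) = -64 < 0, so r = -3 ± 4i.
Hence y_h = C1*cos(4*t)*exp(-3*t) + C2*exp(-3*t)*sin(4*t).
Try y_p = A*exp(t). Substituting into the equation and dividing by exp(t) gives A = 1/4, so y_p = exp(t)/4.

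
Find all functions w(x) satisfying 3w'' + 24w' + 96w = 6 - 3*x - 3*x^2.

w = 35/512 - x**2/32 - x/64 + C1*cos(4*x)*exp(-4*x) + C2*exp(-4*x)*sin(4*x)

Divide through by 3: w'' + 8w' + 32w = 2 - x - x^2.
Characteristic equation r² + 8r + 32 = 0 has discriminant (8)² - 4·(32) = -64 < 0, so r = -4 ± 4i.
Hence w_h = C1*cos(4*x)*exp(-4*x) + C2*exp(-4*x)*sin(4*x).
For the particular solution try w_p = A0 + A1*x + A2*x^2. Substituting and matching coefficients of each power of x gives A0 = 35/512, A1 = -1/64, A2 = -1/32, so w_p = 35/512 - x^2/32 - x/64.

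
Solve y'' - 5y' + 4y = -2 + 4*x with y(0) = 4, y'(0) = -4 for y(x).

Characteristic equation r² - 5r + 4 = 0 factors as (r - 4)(r - 1) = 0, so r = 4, 1.
Hence y_h = C1*exp(4*x) + C2*exp(x).
For the particular solution try y_p = A0 + A1*x. Substituting and matching coefficients of each power of x gives A0 = 3/4, A1 = 1, so y_p = 3/4 + x.
General solution: y = 3/4 + x + C1*exp(4*x) + C2*exp(x).
Apply the initial conditions: y(0) = 3/4 + C1 + C2 = 4 and y'(0) = 1 + C2 + 4*C1 = -4. Solving gives C1 = -11/4, C2 = 6.

y = 3/4 + x + 6*exp(x) - 11*exp(4*x)/4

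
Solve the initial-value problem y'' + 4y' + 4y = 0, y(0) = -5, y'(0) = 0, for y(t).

Characteristic equation r² + 4r + 4 = 0 has discriminant (4)² - 4·(4) = 0, so r = -2 is a repeated root.
Hence y_h = (C1 + C2*t)*exp(-2*t).
Apply the initial conditions: y(0) = C1 = -5 and y'(0) = C2 - 2*C1 = 0. Solving gives C1 = -5, C2 = -10.

y = -5*exp(-2*t) - 10*t*exp(-2*t)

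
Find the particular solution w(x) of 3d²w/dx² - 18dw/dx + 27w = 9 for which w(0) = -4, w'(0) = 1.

w = 1/3 - 13*exp(3*x)/3 + 14*x*exp(3*x)

Divide through by 3: w'' - 6w' + 9w = 3.
Characteristic equation r² - 6r + 9 = 0 has discriminant (-6)² - 4·(9) = 0, so r = 3 is a repeated root.
Hence w_h = (C1 + C2*x)*exp(3*x).
For the particular solution try w_p = A0. Substituting and matching coefficients of each power of x gives A0 = 1/3, so w_p = 1/3.
General solution: w = 1/3 + C1*exp(3*x) + C2*x*exp(3*x).
Apply the initial conditions: w(0) = 1/3 + C1 = -4 and w'(0) = C2 + 3*C1 = 1. Solving gives C1 = -13/3, C2 = 14.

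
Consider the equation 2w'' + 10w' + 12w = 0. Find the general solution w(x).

Divide through by 2: w'' + 5w' + 6w = 0.
Characteristic equation r² + 5r + 6 = 0 factors as (r + 3)(r + 2) = 0, so r = -3, -2.
Hence w_h = C1*exp(-3*x) + C2*exp(-2*x).

w = C1*exp(-3*x) + C2*exp(-2*x)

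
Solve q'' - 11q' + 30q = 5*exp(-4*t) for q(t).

Characteristic equation r² - 11r + 30 = 0 factors as (r - 6)(r - 5) = 0, so r = 6, 5.
Hence q_h = C1*exp(6*t) + C2*exp(5*t).
Try q_p = A*exp(-4*t). Substituting into the equation and dividing by exp(-4*t) gives A = 1/18, so q_p = exp(-4*t)/18.

q = exp(-4*t)/18 + C1*exp(6*t) + C2*exp(5*t)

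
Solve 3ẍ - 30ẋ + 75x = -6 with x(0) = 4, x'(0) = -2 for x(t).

Divide through by 3: x'' - 10x' + 25x = -2.
Characteristic equation r² - 10r + 25 = 0 has discriminant (-10)² - 4·(25) = 0, so r = 5 is a repeated root.
Hence x_h = (C1 + C2*t)*exp(5*t).
For the particular solution try x_p = A0. Substituting and matching coefficients of each power of t gives A0 = -2/25, so x_p = -2/25.
General solution: x = -2/25 + C1*exp(5*t) + C2*t*exp(5*t).
Apply the initial conditions: x(0) = -2/25 + C1 = 4 and x'(0) = C2 + 5*C1 = -2. Solving gives C1 = 102/25, C2 = -112/5.

x = -2/25 + 102*exp(5*t)/25 - 112*t*exp(5*t)/5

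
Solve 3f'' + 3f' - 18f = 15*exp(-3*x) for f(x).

f = C1*exp(-3*x) + C2*exp(2*x) - x*exp(-3*x)

Divide through by 3: f'' + f' - 6f = 5*exp(-3*x).
Characteristic equation r² + r - 6 = 0 factors as (r + 3)(r - 2) = 0, so r = -3, 2.
Hence f_h = C1*exp(-3*x) + C2*exp(2*x).
Since exp(-3*x) solves the homogeneous equation (r = -3 is a root of multiplicity 1), multiply the trial by x. Try f_p = A*x*exp(-3*x). Substituting into the equation and dividing by exp(-3*x) gives A = -1, so f_p = -x*exp(-3*x).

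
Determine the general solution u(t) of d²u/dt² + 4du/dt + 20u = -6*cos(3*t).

Characteristic equation r² + 4r + 20 = 0 has discriminant (4)² - 4·(20) = -64 < 0, so r = -2 ± 4i.
Hence u_h = C1*cos(4*t)*exp(-2*t) + C2*exp(-2*t)*sin(4*t).
Try u_p = A*cos(3*t) + B*sin(3*t). Substituting and equating the coefficients of cos(3t) and sin(3t) gives A = -66/265, B = -72/265, so u_p = -72*sin(3*t)/265 - 66*cos(3*t)/265.

u = -72*sin(3*t)/265 - 66*cos(3*t)/265 + C1*cos(4*t)*exp(-2*t) + C2*exp(-2*t)*sin(4*t)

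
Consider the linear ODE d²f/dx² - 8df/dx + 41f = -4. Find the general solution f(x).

Characteristic equation r² - 8r + 41 = 0 has discriminant (-8)² - 4·(41) = -100 < 0, so r = 4 ± 5i.
Hence f_h = C1*cos(5*x)*exp(4*x) + C2*exp(4*x)*sin(5*x).
For the particular solution try f_p = A0. Substituting and matching coefficients of each power of x gives A0 = -4/41, so f_p = -4/41.

f = -4/41 + C1*cos(5*x)*exp(4*x) + C2*exp(4*x)*sin(5*x)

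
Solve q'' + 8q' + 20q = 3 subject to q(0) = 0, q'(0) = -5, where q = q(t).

q = 3/20 - 14*exp(-4*t)*sin(2*t)/5 - 3*cos(2*t)*exp(-4*t)/20

Characteristic equation r² + 8r + 20 = 0 has discriminant (8)² - 4·(20) = -16 < 0, so r = -4 ± 2i.
Hence q_h = C1*cos(2*t)*exp(-4*t) + C2*exp(-4*t)*sin(2*t).
For the particular solution try q_p = A0. Substituting and matching coefficients of each power of t gives A0 = 3/20, so q_p = 3/20.
General solution: q = 3/20 + C1*cos(2*t)*exp(-4*t) + C2*exp(-4*t)*sin(2*t).
Apply the initial conditions: q(0) = 3/20 + C1 = 0 and q'(0) = -4*C1 + 2*C2 = -5. Solving gives C1 = -3/20, C2 = -14/5.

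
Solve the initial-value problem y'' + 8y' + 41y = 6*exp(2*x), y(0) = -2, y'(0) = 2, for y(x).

y = 6*exp(2*x)/61 - 402*exp(-4*x)*sin(5*x)/305 - 128*cos(5*x)*exp(-4*x)/61

Characteristic equation r² + 8r + 41 = 0 has discriminant (8)² - 4·(41) = -100 < 0, so r = -4 ± 5i.
Hence y_h = C1*cos(5*x)*exp(-4*x) + C2*exp(-4*x)*sin(5*x).
Try y_p = A*exp(2*x). Substituting into the equation and dividing by exp(2*x) gives A = 6/61, so y_p = 6*exp(2*x)/61.
General solution: y = 6*exp(2*x)/61 + C1*cos(5*x)*exp(-4*x) + C2*exp(-4*x)*sin(5*x).
Apply the initial conditions: y(0) = 6/61 + C1 = -2 and y'(0) = 12/61 - 4*C1 + 5*C2 = 2. Solving gives C1 = -128/61, C2 = -402/305.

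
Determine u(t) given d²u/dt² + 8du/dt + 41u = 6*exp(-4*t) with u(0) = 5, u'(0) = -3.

Characteristic equation r² + 8r + 41 = 0 has discriminant (8)² - 4·(41) = -100 < 0, so r = -4 ± 5i.
Hence u_h = C1*cos(5*t)*exp(-4*t) + C2*exp(-4*t)*sin(5*t).
Try u_p = A*exp(-4*t). Substituting into the equation and dividing by exp(-4*t) gives A = 6/25, so u_p = 6*exp(-4*t)/25.
General solution: u = 6*exp(-4*t)/25 + C1*cos(5*t)*exp(-4*t) + C2*exp(-4*t)*sin(5*t).
Apply the initial conditions: u(0) = 6/25 + C1 = 5 and u'(0) = -24/25 - 4*C1 + 5*C2 = -3. Solving gives C1 = 119/25, C2 = 17/5.

u = 6*exp(-4*t)/25 + 17*exp(-4*t)*sin(5*t)/5 + 119*cos(5*t)*exp(-4*t)/25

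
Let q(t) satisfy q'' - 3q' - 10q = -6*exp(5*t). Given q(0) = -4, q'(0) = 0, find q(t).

Characteristic equation r² - 3r - 10 = 0 factors as (r + 2)(r - 5) = 0, so r = -2, 5.
Hence q_h = C1*exp(-2*t) + C2*exp(5*t).
Since exp(5*t) solves the homogeneous equation (r = 5 is a root of multiplicity 1), multiply the trial by t. Try q_p = A*t*exp(5*t). Substituting into the equation and dividing by exp(5*t) gives A = -6/7, so q_p = -6*t*exp(5*t)/7.
General solution: q = C1*exp(-2*t) + C2*exp(5*t) - 6*t*exp(5*t)/7.
Apply the initial conditions: q(0) = C1 + C2 = -4 and q'(0) = -6/7 - 2*C1 + 5*C2 = 0. Solving gives C1 = -146/49, C2 = -50/49.

q = -146*exp(-2*t)/49 - 50*exp(5*t)/49 - 6*t*exp(5*t)/7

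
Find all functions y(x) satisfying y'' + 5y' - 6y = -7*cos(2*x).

Characteristic equation r² + 5r - 6 = 0 factors as (r + 6)(r - 1) = 0, so r = -6, 1.
Hence y_h = C1*exp(-6*x) + C2*exp(x).
Try y_p = A*cos(2*x) + B*sin(2*x). Substituting and equating the coefficients of cos(2x) and sin(2x) gives A = 7/20, B = -7/20, so y_p = -7*sin(2*x)/20 + 7*cos(2*x)/20.

y = -7*sin(2*x)/20 + 7*cos(2*x)/20 + C1*exp(-6*x) + C2*exp(x)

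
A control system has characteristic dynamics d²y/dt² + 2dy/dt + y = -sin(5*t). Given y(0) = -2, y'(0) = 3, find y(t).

y = -681*exp(-t)/338 + 5*cos(5*t)/338 + 6*sin(5*t)/169 + 21*t*exp(-t)/26

Characteristic equation r² + 2r + 1 = 0 has discriminant (2)² - 4·(1) = 0, so r = -1 is a repeated root.
Hence y_h = (C1 + C2*t)*exp(-t).
Try y_p = A*cos(5*t) + B*sin(5*t). Substituting and equating the coefficients of cos(5t) and sin(5t) gives A = 5/338, B = 6/169, so y_p = 5*cos(5*t)/338 + 6*sin(5*t)/169.
General solution: y = 5*cos(5*t)/338 + 6*sin(5*t)/169 + C1*exp(-t) + C2*t*exp(-t).
Apply the initial conditions: y(0) = 5/338 + C1 = -2 and y'(0) = 30/169 + C2 - C1 = 3. Solving gives C1 = -681/338, C2 = 21/26.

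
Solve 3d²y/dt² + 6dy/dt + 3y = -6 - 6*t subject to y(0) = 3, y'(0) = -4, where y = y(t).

Divide through by 3: y'' + 2y' + y = -2 - 2*t.
Characteristic equation r² + 2r + 1 = 0 has discriminant (2)² - 4·(1) = 0, so r = -1 is a repeated root.
Hence y_h = (C1 + C2*t)*exp(-t).
For the particular solution try y_p = A0 + A1*t. Substituting and matching coefficients of each power of t gives A0 = 2, A1 = -2, so y_p = 2 - 2*t.
General solution: y = 2 - 2*t + C1*exp(-t) + C2*t*exp(-t).
Apply the initial conditions: y(0) = 2 + C1 = 3 and y'(0) = -2 + C2 - C1 = -4. Solving gives C1 = 1, C2 = -1.

y = 2 - 2*t - t*exp(-t) + exp(-t)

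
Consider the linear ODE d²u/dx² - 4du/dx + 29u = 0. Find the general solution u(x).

u = C1*cos(5*x)*exp(2*x) + C2*exp(2*x)*sin(5*x)

Characteristic equation r² - 4r + 29 = 0 has discriminant (-4)² - 4·(29) = -100 < 0, so r = 2 ± 5i.
Hence u_h = C1*cos(5*x)*exp(2*x) + C2*exp(2*x)*sin(5*x).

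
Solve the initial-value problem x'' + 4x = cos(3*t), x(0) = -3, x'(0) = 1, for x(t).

Characteristic equation r² + 4 = 0 has discriminant (0)² - 4·(4) = -16 < 0, so r = ± 2i.
Hence x_h = C1*cos(2*t) + C2*sin(2*t).
Try x_p = A*cos(3*t) + B*sin(3*t). Substituting and equating the coefficients of cos(3t) and sin(3t) gives A = -1/5, B = 0, so x_p = -cos(3*t)/5.
General solution: x = -cos(3*t)/5 + C1*cos(2*t) + C2*sin(2*t).
Apply the initial conditions: x(0) = -1/5 + C1 = -3 and x'(0) = 2*C2 = 1. Solving gives C1 = -14/5, C2 = 1/2.

x = sin(2*t)/2 - 14*cos(2*t)/5 - cos(3*t)/5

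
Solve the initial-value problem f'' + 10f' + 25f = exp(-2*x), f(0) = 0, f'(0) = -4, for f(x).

f = -exp(-5*x)/9 + exp(-2*x)/9 - 13*x*exp(-5*x)/3

Characteristic equation r² + 10r + 25 = 0 has discriminant (10)² - 4·(25) = 0, so r = -5 is a repeated root.
Hence f_h = (C1 + C2*x)*exp(-5*x).
Try f_p = A*exp(-2*x). Substituting into the equation and dividing by exp(-2*x) gives A = 1/9, so f_p = exp(-2*x)/9.
General solution: f = exp(-2*x)/9 + C1*exp(-5*x) + C2*x*exp(-5*x).
Apply the initial conditions: f(0) = 1/9 + C1 = 0 and f'(0) = -2/9 + C2 - 5*C1 = -4. Solving gives C1 = -1/9, C2 = -13/3.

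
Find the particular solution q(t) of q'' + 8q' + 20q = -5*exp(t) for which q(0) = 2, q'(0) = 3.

q = -5*exp(t)/29 + 63*cos(2*t)*exp(-4*t)/29 + 172*exp(-4*t)*sin(2*t)/29

Characteristic equation r² + 8r + 20 = 0 has discriminant (8)² - 4·(20) = -16 < 0, so r = -4 ± 2i.
Hence q_h = C1*cos(2*t)*exp(-4*t) + C2*exp(-4*t)*sin(2*t).
Try q_p = A*exp(t). Substituting into the equation and dividing by exp(t) gives A = -5/29, so q_p = -5*exp(t)/29.
General solution: q = -5*exp(t)/29 + C1*cos(2*t)*exp(-4*t) + C2*exp(-4*t)*sin(2*t).
Apply the initial conditions: q(0) = -5/29 + C1 = 2 and q'(0) = -5/29 - 4*C1 + 2*C2 = 3. Solving gives C1 = 63/29, C2 = 172/29.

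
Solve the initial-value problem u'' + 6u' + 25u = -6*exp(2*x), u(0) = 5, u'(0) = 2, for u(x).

Characteristic equation r² + 6r + 25 = 0 has discriminant (6)² - 4·(25) = -64 < 0, so r = -3 ± 4i.
Hence u_h = C1*cos(4*x)*exp(-3*x) + C2*exp(-3*x)*sin(4*x).
Try u_p = A*exp(2*x). Substituting into the equation and dividing by exp(2*x) gives A = -6/41, so u_p = -6*exp(2*x)/41.
General solution: u = -6*exp(2*x)/41 + C1*cos(4*x)*exp(-3*x) + C2*exp(-3*x)*sin(4*x).
Apply the initial conditions: u(0) = -6/41 + C1 = 5 and u'(0) = -12/41 - 3*C1 + 4*C2 = 2. Solving gives C1 = 211/41, C2 = 727/164.

u = -6*exp(2*x)/41 + 211*cos(4*x)*exp(-3*x)/41 + 727*exp(-3*x)*sin(4*x)/164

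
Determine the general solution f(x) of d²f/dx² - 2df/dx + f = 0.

Characteristic equation r² - 2r + 1 = 0 has discriminant (-2)² - 4·(1) = 0, so r = 1 is a repeated root.
Hence f_h = (C1 + C2*x)*exp(x).

f = C1*exp(x) + C2*x*exp(x)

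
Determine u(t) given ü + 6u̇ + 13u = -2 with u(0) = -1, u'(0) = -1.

u = -2/13 - 23*exp(-3*t)*sin(2*t)/13 - 11*cos(2*t)*exp(-3*t)/13

Characteristic equation r² + 6r + 13 = 0 has discriminant (6)² - 4·(13) = -16 < 0, so r = -3 ± 2i.
Hence u_h = C1*cos(2*t)*exp(-3*t) + C2*exp(-3*t)*sin(2*t).
For the particular solution try u_p = A0. Substituting and matching coefficients of each power of t gives A0 = -2/13, so u_p = -2/13.
General solution: u = -2/13 + C1*cos(2*t)*exp(-3*t) + C2*exp(-3*t)*sin(2*t).
Apply the initial conditions: u(0) = -2/13 + C1 = -1 and u'(0) = -3*C1 + 2*C2 = -1. Solving gives C1 = -11/13, C2 = -23/13.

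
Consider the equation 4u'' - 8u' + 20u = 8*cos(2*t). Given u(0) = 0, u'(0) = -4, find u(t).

Divide through by 4: u'' - 2u' + 5u = 2*cos(2*t).
Characteristic equation r² - 2r + 5 = 0 has discriminant (-2)² - 4·(5) = -16 < 0, so r = 1 ± 2i.
Hence u_h = C1*cos(2*t)*exp(t) + C2*exp(t)*sin(2*t).
Try u_p = A*cos(2*t) + B*sin(2*t). Substituting and equating the coefficients of cos(2t) and sin(2t) gives A = 2/17, B = -8/17, so u_p = -8*sin(2*t)/17 + 2*cos(2*t)/17.
General solution: u = -8*sin(2*t)/17 + 2*cos(2*t)/17 + C1*cos(2*t)*exp(t) + C2*exp(t)*sin(2*t).
Apply the initial conditions: u(0) = 2/17 + C1 = 0 and u'(0) = -16/17 + C1 + 2*C2 = -4. Solving gives C1 = -2/17, C2 = -25/17.

u = -8*sin(2*t)/17 + 2*cos(2*t)/17 - 25*exp(t)*sin(2*t)/17 - 2*cos(2*t)*exp(t)/17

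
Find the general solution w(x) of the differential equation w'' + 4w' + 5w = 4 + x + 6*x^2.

Characteristic equation r² + 4r + 5 = 0 has discriminant (4)² - 4·(5) = -4 < 0, so r = -2 ± i.
Hence w_h = C1*cos(x)*exp(-2*x) + C2*exp(-2*x)*sin(x).
For the particular solution try w_p = A0 + A1*x + A2*x^2. Substituting and matching coefficients of each power of x gives A0 = 212/125, A1 = -43/25, A2 = 6/5, so w_p = 212/125 - 43*x/25 + 6*x^2/5.

w = 212/125 - 43*x/25 + 6*x**2/5 + C1*cos(x)*exp(-2*x) + C2*exp(-2*x)*sin(x)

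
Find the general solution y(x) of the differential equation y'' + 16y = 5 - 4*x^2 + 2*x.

y = 11/32 - x**2/4 + x/8 + C1*cos(4*x) + C2*sin(4*x)

Characteristic equation r² + 16 = 0 has discriminant (0)² - 4·(16) = -64 < 0, so r = ± 4i.
Hence y_h = C1*cos(4*x) + C2*sin(4*x).
For the particular solution try y_p = A0 + A1*x + A2*x^2. Substituting and matching coefficients of each power of x gives A0 = 11/32, A1 = 1/8, A2 = -1/4, so y_p = 11/32 - x^2/4 + x/8.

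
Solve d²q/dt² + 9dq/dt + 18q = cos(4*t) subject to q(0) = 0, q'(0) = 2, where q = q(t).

q = -49*exp(-6*t)/78 + cos(4*t)/650 + 9*sin(4*t)/325 + 47*exp(-3*t)/75

Characteristic equation r² + 9r + 18 = 0 factors as (r + 6)(r + 3) = 0, so r = -6, -3.
Hence q_h = C1*exp(-6*t) + C2*exp(-3*t).
Try q_p = A*cos(4*t) + B*sin(4*t). Substituting and equating the coefficients of cos(4t) and sin(4t) gives A = 1/650, B = 9/325, so q_p = cos(4*t)/650 + 9*sin(4*t)/325.
General solution: q = cos(4*t)/650 + 9*sin(4*t)/325 + C1*exp(-6*t) + C2*exp(-3*t).
Apply the initial conditions: q(0) = 1/650 + C1 + C2 = 0 and q'(0) = 36/325 - 6*C1 - 3*C2 = 2. Solving gives C1 = -49/78, C2 = 47/75.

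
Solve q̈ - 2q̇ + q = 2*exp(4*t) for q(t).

Characteristic equation r² - 2r + 1 = 0 has discriminant (-2)² - 4·(1) = 0, so r = 1 is a repeated root.
Hence q_h = (C1 + C2*t)*exp(t).
Try q_p = A*exp(4*t). Substituting into the equation and dividing by exp(4*t) gives A = 2/9, so q_p = 2*exp(4*t)/9.

q = 2*exp(4*t)/9 + C1*exp(t) + C2*t*exp(t)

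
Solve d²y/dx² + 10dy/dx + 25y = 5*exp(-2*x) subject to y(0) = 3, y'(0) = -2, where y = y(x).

Characteristic equation r² + 10r + 25 = 0 has discriminant (10)² - 4·(25) = 0, so r = -5 is a repeated root.
Hence y_h = (C1 + C2*x)*exp(-5*x).
Try y_p = A*exp(-2*x). Substituting into the equation and dividing by exp(-2*x) gives A = 5/9, so y_p = 5*exp(-2*x)/9.
General solution: y = 5*exp(-2*x)/9 + C1*exp(-5*x) + C2*x*exp(-5*x).
Apply the initial conditions: y(0) = 5/9 + C1 = 3 and y'(0) = -10/9 + C2 - 5*C1 = -2. Solving gives C1 = 22/9, C2 = 34/3.

y = 5*exp(-2*x)/9 + 22*exp(-5*x)/9 + 34*x*exp(-5*x)/3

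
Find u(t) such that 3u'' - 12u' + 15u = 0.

Divide through by 3: u'' - 4u' + 5u = 0.
Characteristic equation r² - 4r + 5 = 0 has discriminant (-4)² - 4·(5) = -4 < 0, so r = 2 ± i.
Hence u_h = C1*cos(t)*exp(2*t) + C2*exp(2*t)*sin(t).

u = C1*cos(t)*exp(2*t) + C2*exp(2*t)*sin(t)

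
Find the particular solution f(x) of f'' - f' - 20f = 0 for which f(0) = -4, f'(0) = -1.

Characteristic equation r² - r - 20 = 0 factors as (r - 5)(r + 4) = 0, so r = 5, -4.
Hence f_h = C1*exp(5*x) + C2*exp(-4*x).
Apply the initial conditions: f(0) = C1 + C2 = -4 and f'(0) = -4*C2 + 5*C1 = -1. Solving gives C1 = -17/9, C2 = -19/9.

f = -19*exp(-4*x)/9 - 17*exp(5*x)/9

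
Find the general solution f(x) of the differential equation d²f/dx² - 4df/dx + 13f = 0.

f = C1*cos(3*x)*exp(2*x) + C2*exp(2*x)*sin(3*x)

Characteristic equation r² - 4r + 13 = 0 has discriminant (-4)² - 4·(13) = -36 < 0, so r = 2 ± 3i.
Hence f_h = C1*cos(3*x)*exp(2*x) + C2*exp(2*x)*sin(3*x).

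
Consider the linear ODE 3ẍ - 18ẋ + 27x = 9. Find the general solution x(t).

Divide through by 3: x'' - 6x' + 9x = 3.
Characteristic equation r² - 6r + 9 = 0 has discriminant (-6)² - 4·(9) = 0, so r = 3 is a repeated root.
Hence x_h = (C1 + C2*t)*exp(3*t).
For the particular solution try x_p = A0. Substituting and matching coefficients of each power of t gives A0 = 1/3, so x_p = 1/3.

x = 1/3 + C1*exp(3*t) + C2*t*exp(3*t)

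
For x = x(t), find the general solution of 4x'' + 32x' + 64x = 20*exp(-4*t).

Divide through by 4: x'' + 8x' + 16x = 5*exp(-4*t).
Characteristic equation r² + 8r + 16 = 0 has discriminant (8)² - 4·(16) = 0, so r = -4 is a repeated root.
Hence x_h = (C1 + C2*t)*exp(-4*t).
Since exp(-4*t) solves the homogeneous equation (r = -4 is a root of multiplicity 2), multiply the trial by t^2. Try x_p = A*t^2*exp(-4*t). Substituting into the equation and dividing by exp(-4*t) gives A = 5/2, so x_p = 5*t^2*exp(-4*t)/2.

x = C1*exp(-4*t) + 5*t**2*exp(-4*t)/2 + C2*t*exp(-4*t)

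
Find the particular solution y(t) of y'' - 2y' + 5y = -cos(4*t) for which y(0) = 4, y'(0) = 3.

Characteristic equation r² - 2r + 5 = 0 has discriminant (-2)² - 4·(5) = -16 < 0, so r = 1 ± 2i.
Hence y_h = C1*cos(2*t)*exp(t) + C2*exp(t)*sin(2*t).
Try y_p = A*cos(4*t) + B*sin(4*t). Substituting and equating the coefficients of cos(4t) and sin(4t) gives A = 11/185, B = 8/185, so y_p = 8*sin(4*t)/185 + 11*cos(4*t)/185.
General solution: y = 8*sin(4*t)/185 + 11*cos(4*t)/185 + C1*cos(2*t)*exp(t) + C2*exp(t)*sin(2*t).
Apply the initial conditions: y(0) = 11/185 + C1 = 4 and y'(0) = 32/185 + C1 + 2*C2 = 3. Solving gives C1 = 729/185, C2 = -103/185.

y = 8*sin(4*t)/185 + 11*cos(4*t)/185 - 103*exp(t)*sin(2*t)/185 + 729*cos(2*t)*exp(t)/185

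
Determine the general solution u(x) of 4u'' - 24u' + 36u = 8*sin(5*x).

u = -8*sin(5*x)/289 + 15*cos(5*x)/289 + C1*exp(3*x) + C2*x*exp(3*x)

Divide through by 4: u'' - 6u' + 9u = 2*sin(5*x).
Characteristic equation r² - 6r + 9 = 0 has discriminant (-6)² - 4·(9) = 0, so r = 3 is a repeated root.
Hence u_h = (C1 + C2*x)*exp(3*x).
Try u_p = A*cos(5*x) + B*sin(5*x). Substituting and equating the coefficients of cos(5x) and sin(5x) gives A = 15/289, B = -8/289, so u_p = -8*sin(5*x)/289 + 15*cos(5*x)/289.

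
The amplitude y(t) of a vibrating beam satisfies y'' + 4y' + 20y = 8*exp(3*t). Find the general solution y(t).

y = 8*exp(3*t)/41 + C1*cos(4*t)*exp(-2*t) + C2*exp(-2*t)*sin(4*t)

Characteristic equation r² + 4r + 20 = 0 has discriminant (4)² - 4·(20) = -64 < 0, so r = -2 ± 4i.
Hence y_h = C1*cos(4*t)*exp(-2*t) + C2*exp(-2*t)*sin(4*t).
Try y_p = A*exp(3*t). Substituting into the equation and dividing by exp(3*t) gives A = 8/41, so y_p = 8*exp(3*t)/41.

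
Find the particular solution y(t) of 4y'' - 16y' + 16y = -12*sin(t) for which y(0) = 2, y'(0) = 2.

Divide through by 4: y'' - 4y' + 4y = -3*sin(t).
Characteristic equation r² - 4r + 4 = 0 has discriminant (-4)² - 4·(4) = 0, so r = 2 is a repeated root.
Hence y_h = (C1 + C2*t)*exp(2*t).
Try y_p = A*cos(t) + B*sin(t). Substituting and equating the coefficients of cos(t) and sin(t) gives A = -12/25, B = -9/25, so y_p = -12*cos(t)/25 - 9*sin(t)/25.
General solution: y = -12*cos(t)/25 - 9*sin(t)/25 + C1*exp(2*t) + C2*t*exp(2*t).
Apply the initial conditions: y(0) = -12/25 + C1 = 2 and y'(0) = -9/25 + C2 + 2*C1 = 2. Solving gives C1 = 62/25, C2 = -13/5.

y = -12*cos(t)/25 - 9*sin(t)/25 + 62*exp(2*t)/25 - 13*t*exp(2*t)/5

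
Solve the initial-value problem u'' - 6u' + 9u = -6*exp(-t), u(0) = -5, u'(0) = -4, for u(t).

u = -37*exp(3*t)/8 - 3*exp(-t)/8 + 19*t*exp(3*t)/2

Characteristic equation r² - 6r + 9 = 0 has discriminant (-6)² - 4·(9) = 0, so r = 3 is a repeated root.
Hence u_h = (C1 + C2*t)*exp(3*t).
Try u_p = A*exp(-t). Substituting into the equation and dividing by exp(-t) gives A = -3/8, so u_p = -3*exp(-t)/8.
General solution: u = -3*exp(-t)/8 + C1*exp(3*t) + C2*t*exp(3*t).
Apply the initial conditions: u(0) = -3/8 + C1 = -5 and u'(0) = 3/8 + C2 + 3*C1 = -4. Solving gives C1 = -37/8, C2 = 19/2.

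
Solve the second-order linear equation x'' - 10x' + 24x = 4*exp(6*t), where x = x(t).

x = C1*exp(6*t) + C2*exp(4*t) + 2*t*exp(6*t)

Characteristic equation r² - 10r + 24 = 0 factors as (r - 6)(r - 4) = 0, so r = 6, 4.
Hence x_h = C1*exp(6*t) + C2*exp(4*t).
Since exp(6*t) solves the homogeneous equation (r = 6 is a root of multiplicity 1), multiply the trial by t. Try x_p = A*t*exp(6*t). Substituting into the equation and dividing by exp(6*t) gives A = 2, so x_p = 2*t*exp(6*t).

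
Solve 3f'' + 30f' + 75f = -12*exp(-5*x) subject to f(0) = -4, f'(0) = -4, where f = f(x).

f = -4*exp(-5*x) - 24*x*exp(-5*x) - 2*x**2*exp(-5*x)

Divide through by 3: f'' + 10f' + 25f = -4*exp(-5*x).
Characteristic equation r² + 10r + 25 = 0 has discriminant (10)² - 4·(25) = 0, so r = -5 is a repeated root.
Hence f_h = (C1 + C2*x)*exp(-5*x).
Since exp(-5*x) solves the homogeneous equation (r = -5 is a root of multiplicity 2), multiply the trial by x^2. Try f_p = A*x^2*exp(-5*x). Substituting into the equation and dividing by exp(-5*x) gives A = -2, so f_p = -2*x^2*exp(-5*x).
General solution: f = C1*exp(-5*x) - 2*x^2*exp(-5*x) + C2*x*exp(-5*x).
Apply the initial conditions: f(0) = C1 = -4 and f'(0) = C2 - 5*C1 = -4. Solving gives C1 = -4, C2 = -24.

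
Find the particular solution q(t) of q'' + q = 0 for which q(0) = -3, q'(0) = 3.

q = -3*cos(t) + 3*sin(t)

Characteristic equation r² + 1 = 0 has discriminant (0)² - 4·(1) = -4 < 0, so r = ± i.
Hence q_h = C1*cos(t) + C2*sin(t).
Apply the initial conditions: q(0) = C1 = -3 and q'(0) = C2 = 3. Solving gives C1 = -3, C2 = 3.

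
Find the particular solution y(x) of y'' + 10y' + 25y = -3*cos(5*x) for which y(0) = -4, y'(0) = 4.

y = -4*exp(-5*x) - 3*sin(5*x)/50 - 157*x*exp(-5*x)/10

Characteristic equation r² + 10r + 25 = 0 has discriminant (10)² - 4·(25) = 0, so r = -5 is a repeated root.
Hence y_h = (C1 + C2*x)*exp(-5*x).
Try y_p = A*cos(5*x) + B*sin(5*x). Substituting and equating the coefficients of cos(5x) and sin(5x) gives A = 0, B = -3/50, so y_p = -3*sin(5*x)/50.
General solution: y = -3*sin(5*x)/50 + C1*exp(-5*x) + C2*x*exp(-5*x).
Apply the initial conditions: y(0) = C1 = -4 and y'(0) = -3/10 + C2 - 5*C1 = 4. Solving gives C1 = -4, C2 = -157/10.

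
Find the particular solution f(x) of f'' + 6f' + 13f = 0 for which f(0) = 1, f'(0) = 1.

Characteristic equation r² + 6r + 13 = 0 has discriminant (6)² - 4·(13) = -16 < 0, so r = -3 ± 2i.
Hence f_h = C1*cos(2*x)*exp(-3*x) + C2*exp(-3*x)*sin(2*x).
Apply the initial conditions: f(0) = C1 = 1 and f'(0) = -3*C1 + 2*C2 = 1. Solving gives C1 = 1, C2 = 2.

f = cos(2*x)*exp(-3*x) + 2*exp(-3*x)*sin(2*x)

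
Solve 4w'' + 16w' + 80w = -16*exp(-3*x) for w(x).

w = -4*exp(-3*x)/17 + C1*cos(4*x)*exp(-2*x) + C2*exp(-2*x)*sin(4*x)

Divide through by 4: w'' + 4w' + 20w = -4*exp(-3*x).
Characteristic equation r² + 4r + 20 = 0 has discriminant (4)² - 4·(20) = -64 < 0, so r = -2 ± 4i.
Hence w_h = C1*cos(4*x)*exp(-2*x) + C2*exp(-2*x)*sin(4*x).
Try w_p = A*exp(-3*x). Substituting into the equation and dividing by exp(-3*x) gives A = -4/17, so w_p = -4*exp(-3*x)/17.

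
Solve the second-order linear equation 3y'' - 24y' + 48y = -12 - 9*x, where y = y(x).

Divide through by 3: y'' - 8y' + 16y = -4 - 3*x.
Characteristic equation r² - 8r + 16 = 0 has discriminant (-8)² - 4·(16) = 0, so r = 4 is a repeated root.
Hence y_h = (C1 + C2*x)*exp(4*x).
For the particular solution try y_p = A0 + A1*x. Substituting and matching coefficients of each power of x gives A0 = -11/32, A1 = -3/16, so y_p = -11/32 - 3*x/16.

y = -11/32 - 3*x/16 + C1*exp(4*x) + C2*x*exp(4*x)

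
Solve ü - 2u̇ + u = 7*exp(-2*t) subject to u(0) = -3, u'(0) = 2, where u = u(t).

u = -34*exp(t)/9 + 7*exp(-2*t)/9 + 22*t*exp(t)/3

Characteristic equation r² - 2r + 1 = 0 has discriminant (-2)² - 4·(1) = 0, so r = 1 is a repeated root.
Hence u_h = (C1 + C2*t)*exp(t).
Try u_p = A*exp(-2*t). Substituting into the equation and dividing by exp(-2*t) gives A = 7/9, so u_p = 7*exp(-2*t)/9.
General solution: u = 7*exp(-2*t)/9 + C1*exp(t) + C2*t*exp(t).
Apply the initial conditions: u(0) = 7/9 + C1 = -3 and u'(0) = -14/9 + C1 + C2 = 2. Solving gives C1 = -34/9, C2 = 22/3.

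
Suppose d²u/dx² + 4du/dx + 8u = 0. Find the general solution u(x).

u = C1*cos(2*x)*exp(-2*x) + C2*exp(-2*x)*sin(2*x)

Characteristic equation r² + 4r + 8 = 0 has discriminant (4)² - 4·(8) = -16 < 0, so r = -2 ± 2i.
Hence u_h = C1*cos(2*x)*exp(-2*x) + C2*exp(-2*x)*sin(2*x).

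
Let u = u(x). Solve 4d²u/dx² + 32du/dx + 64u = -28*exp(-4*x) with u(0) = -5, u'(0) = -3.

Divide through by 4: u'' + 8u' + 16u = -7*exp(-4*x).
Characteristic equation r² + 8r + 16 = 0 has discriminant (8)² - 4·(16) = 0, so r = -4 is a repeated root.
Hence u_h = (C1 + C2*x)*exp(-4*x).
Since exp(-4*x) solves the homogeneous equation (r = -4 is a root of multiplicity 2), multiply the trial by x^2. Try u_p = A*x^2*exp(-4*x). Substituting into the equation and dividing by exp(-4*x) gives A = -7/2, so u_p = -7*x^2*exp(-4*x)/2.
General solution: u = C1*exp(-4*x) - 7*x^2*exp(-4*x)/2 + C2*x*exp(-4*x).
Apply the initial conditions: u(0) = C1 = -5 and u'(0) = C2 - 4*C1 = -3. Solving gives C1 = -5, C2 = -23.

u = -5*exp(-4*x) - 23*x*exp(-4*x) - 7*x**2*exp(-4*x)/2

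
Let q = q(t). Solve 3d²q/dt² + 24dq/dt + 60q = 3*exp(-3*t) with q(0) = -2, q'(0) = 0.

q = exp(-3*t)/5 - 41*exp(-4*t)*sin(2*t)/10 - 11*cos(2*t)*exp(-4*t)/5

Divide through by 3: q'' + 8q' + 20q = exp(-3*t).
Characteristic equation r² + 8r + 20 = 0 has discriminant (8)² - 4·(20) = -16 < 0, so r = -4 ± 2i.
Hence q_h = C1*cos(2*t)*exp(-4*t) + C2*exp(-4*t)*sin(2*t).
Try q_p = A*exp(-3*t). Substituting into the equation and dividing by exp(-3*t) gives A = 1/5, so q_p = exp(-3*t)/5.
General solution: q = exp(-3*t)/5 + C1*cos(2*t)*exp(-4*t) + C2*exp(-4*t)*sin(2*t).
Apply the initial conditions: q(0) = 1/5 + C1 = -2 and q'(0) = -3/5 - 4*C1 + 2*C2 = 0. Solving gives C1 = -11/5, C2 = -41/10.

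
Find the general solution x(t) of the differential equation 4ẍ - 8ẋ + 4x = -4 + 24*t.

Divide through by 4: x'' - 2x' + x = -1 + 6*t.
Characteristic equation r² - 2r + 1 = 0 has discriminant (-2)² - 4·(1) = 0, so r = 1 is a repeated root.
Hence x_h = (C1 + C2*t)*exp(t).
For the particular solution try x_p = A0 + A1*t. Substituting and matching coefficients of each power of t gives A0 = 11, A1 = 6, so x_p = 11 + 6*t.

x = 11 + 6*t + C1*exp(t) + C2*t*exp(t)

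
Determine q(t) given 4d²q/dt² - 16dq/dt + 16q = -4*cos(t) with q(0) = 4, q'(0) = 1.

q = -3*cos(t)/25 + 4*sin(t)/25 + 103*exp(2*t)/25 - 37*t*exp(2*t)/5

Divide through by 4: q'' - 4q' + 4q = -cos(t).
Characteristic equation r² - 4r + 4 = 0 has discriminant (-4)² - 4·(4) = 0, so r = 2 is a repeated root.
Hence q_h = (C1 + C2*t)*exp(2*t).
Try q_p = A*cos(t) + B*sin(t). Substituting and equating the coefficients of cos(t) and sin(t) gives A = -3/25, B = 4/25, so q_p = -3*cos(t)/25 + 4*sin(t)/25.
General solution: q = -3*cos(t)/25 + 4*sin(t)/25 + C1*exp(2*t) + C2*t*exp(2*t).
Apply the initial conditions: q(0) = -3/25 + C1 = 4 and q'(0) = 4/25 + C2 + 2*C1 = 1. Solving gives C1 = 103/25, C2 = -37/5.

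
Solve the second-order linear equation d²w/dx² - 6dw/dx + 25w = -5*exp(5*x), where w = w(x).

Characteristic equation r² - 6r + 25 = 0 has discriminant (-6)² - 4·(25) = -64 < 0, so r = 3 ± 4i.
Hence w_h = C1*cos(4*x)*exp(3*x) + C2*exp(3*x)*sin(4*x).
Try w_p = A*exp(5*x). Substituting into the equation and dividing by exp(5*x) gives A = -1/4, so w_p = -exp(5*x)/4.

w = -exp(5*x)/4 + C1*cos(4*x)*exp(3*x) + C2*exp(3*x)*sin(4*x)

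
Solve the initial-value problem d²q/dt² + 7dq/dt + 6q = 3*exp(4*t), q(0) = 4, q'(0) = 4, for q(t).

q = -77*exp(-6*t)/50 + 3*exp(4*t)/50 + 137*exp(-t)/25

Characteristic equation r² + 7r + 6 = 0 factors as (r + 1)(r + 6) = 0, so r = -1, -6.
Hence q_h = C1*exp(-t) + C2*exp(-6*t).
Try q_p = A*exp(4*t). Substituting into the equation and dividing by exp(4*t) gives A = 3/50, so q_p = 3*exp(4*t)/50.
General solution: q = 3*exp(4*t)/50 + C1*exp(-t) + C2*exp(-6*t).
Apply the initial conditions: q(0) = 3/50 + C1 + C2 = 4 and q'(0) = 6/25 - C1 - 6*C2 = 4. Solving gives C1 = 137/25, C2 = -77/50.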